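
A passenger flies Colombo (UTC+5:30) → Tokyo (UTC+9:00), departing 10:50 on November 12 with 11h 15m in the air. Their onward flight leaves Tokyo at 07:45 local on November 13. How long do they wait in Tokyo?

Convert departure to UTC: 10:50 − 5:30 = 05:20 UTC on Nov 12.
Add 11 hours 15 minutes flight time → 16:35 UTC.
Tokyo is UTC+9:00, so local arrival = 16:35 + 9:00 = 01:35 on Nov 13.
Layover = 07:45 − 01:35 = 6 hours 10 minutes.

6 hours 10 minutes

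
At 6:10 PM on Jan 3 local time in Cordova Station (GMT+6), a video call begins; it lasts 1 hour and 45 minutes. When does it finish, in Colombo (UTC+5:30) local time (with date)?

Convert start to UTC: 6:10 PM − 6:00 = 12:10 PM UTC on Jan 3.
Add 1 hour 45 minutes duration → 1:55 PM UTC.
Colombo is UTC+5:30, so local end time = 1:55 PM + 5:30 = 7:25 PM on Jan 3.

7:25 PM on Jan 3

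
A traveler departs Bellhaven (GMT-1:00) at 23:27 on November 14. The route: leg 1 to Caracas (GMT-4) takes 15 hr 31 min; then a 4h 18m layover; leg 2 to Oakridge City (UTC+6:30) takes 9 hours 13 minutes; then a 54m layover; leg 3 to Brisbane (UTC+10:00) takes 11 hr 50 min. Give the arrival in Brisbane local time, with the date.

Convert departure to UTC: 23:27 + 1:00 = 00:27 UTC on Nov 15.
Add 15 hours and 31 minutes leg 1 → 15:58 UTC.
Add 4 hours and 18 minutes layover in Caracas → 20:16 UTC.
Add 9 hours 13 minutes leg 2 → 05:29 UTC (Nov 16).
Add 54 minutes layover in Oakridge City → 06:23 UTC.
Add 11 hours and 50 minutes leg 3 → 18:13 UTC.
Brisbane is UTC+10:00, so local arrival = 18:13 + 10:00 = 04:13 on Nov 17.

04:13 on Nov 17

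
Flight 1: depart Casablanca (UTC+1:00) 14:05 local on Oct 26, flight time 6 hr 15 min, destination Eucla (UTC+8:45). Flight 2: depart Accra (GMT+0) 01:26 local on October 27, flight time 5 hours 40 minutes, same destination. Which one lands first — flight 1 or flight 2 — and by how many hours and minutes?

the first, by 11 hours 46 minutes

Flight 1 in UTC: 14:05 − 1:00 = 13:05 on Oct 26.
+6 hours 15 minutes → arrive 19:20 UTC on Oct 26.
Flight 2 departs at 01:26 UTC (Oct 27).
+5 hours 40 minutes → arrive 07:06 UTC on Oct 27.
Flight 1 lands earlier by 11 hours 46 minutes.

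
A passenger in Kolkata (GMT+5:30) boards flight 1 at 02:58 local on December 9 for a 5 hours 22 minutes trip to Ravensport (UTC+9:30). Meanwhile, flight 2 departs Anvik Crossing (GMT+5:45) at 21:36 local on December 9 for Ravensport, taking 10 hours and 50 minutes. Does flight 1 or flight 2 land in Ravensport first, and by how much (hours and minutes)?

the first, by 23 hours 51 minutes

Flight 1 in UTC: 02:58 − 5:30 = 21:28 on Dec 8.
+5 hours and 22 minutes → arrive 02:50 UTC on Dec 9.
Flight 2 in UTC: 21:36 − 5:45 = 15:51 on Dec 9.
+10 hours 50 minutes → arrive 02:41 UTC on Dec 10.
Flight 1 lands earlier by 23 hours 51 minutes.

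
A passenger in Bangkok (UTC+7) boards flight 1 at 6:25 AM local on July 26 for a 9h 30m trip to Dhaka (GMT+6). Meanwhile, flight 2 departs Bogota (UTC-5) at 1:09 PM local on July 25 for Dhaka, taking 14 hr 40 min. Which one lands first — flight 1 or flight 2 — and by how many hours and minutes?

the second, by 6 minutes

Flight 1 in UTC: 6:25 AM − 7:00 = 11:25 PM on Jul 25.
+9 hours 30 minutes → arrive 8:55 AM UTC on Jul 26.
Flight 2 in UTC: 1:09 PM + 5:00 = 6:09 PM on Jul 25.
+14 hours 40 minutes → arrive 8:49 AM UTC on Jul 26.
Flight 2 lands earlier by 6 minutes.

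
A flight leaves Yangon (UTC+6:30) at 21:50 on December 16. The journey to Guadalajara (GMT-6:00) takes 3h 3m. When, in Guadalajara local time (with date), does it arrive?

12:23 on December 16

Convert departure to UTC: 21:50 − 6:30 = 15:20 UTC on Dec 16.
Add 3 hours 3 minutes travel time → 18:23 UTC.
Guadalajara is UTC−6:00, so local arrival = 18:23 − 6:00 = 12:23 on Dec 16.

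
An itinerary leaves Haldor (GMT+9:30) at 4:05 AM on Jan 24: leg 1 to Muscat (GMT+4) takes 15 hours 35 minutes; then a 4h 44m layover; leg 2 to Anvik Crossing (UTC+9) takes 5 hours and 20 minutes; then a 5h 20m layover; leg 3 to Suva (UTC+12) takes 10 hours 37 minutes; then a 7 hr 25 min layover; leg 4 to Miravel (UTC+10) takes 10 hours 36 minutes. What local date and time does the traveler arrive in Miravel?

4:12 PM on January 26

Convert departure to UTC: 4:05 AM − 9:30 = 6:35 PM UTC on Jan 23.
Add 15 hours and 35 minutes leg 1 → 10:10 AM UTC (Jan 24).
Add 4 hours 44 minutes layover in Muscat → 2:54 PM UTC.
Add 5 hours and 20 minutes leg 2 → 8:14 PM UTC.
Add 5 hours 20 minutes layover in Anvik Crossing → 1:34 AM UTC (Jan 25).
Add 10 hours and 37 minutes leg 3 → 12:11 PM UTC.
Add 7 hours 25 minutes layover in Suva → 7:36 PM UTC.
Add 10 hours and 36 minutes leg 4 → 6:12 AM UTC (Jan 26).
Miravel is UTC+10:00, so local arrival = 6:12 AM + 10:00 = 4:12 PM on Jan 26.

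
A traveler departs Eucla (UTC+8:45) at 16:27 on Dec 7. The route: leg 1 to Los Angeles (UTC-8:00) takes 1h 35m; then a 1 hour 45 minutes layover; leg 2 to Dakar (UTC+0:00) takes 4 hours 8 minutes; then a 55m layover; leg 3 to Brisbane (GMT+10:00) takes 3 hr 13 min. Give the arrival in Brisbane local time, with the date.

Convert departure to UTC: 16:27 − 8:45 = 07:42 UTC on Dec 7.
Add 1 hour and 35 minutes leg 1 → 09:17 UTC.
Add 1 hour and 45 minutes layover in Los Angeles → 11:02 UTC.
Add 4 hours 8 minutes leg 2 → 15:10 UTC.
Add 55 minutes layover in Dakar → 16:05 UTC.
Add 3 hours 13 minutes leg 3 → 19:18 UTC.
Brisbane is UTC+10:00, so local arrival = 19:18 + 10:00 = 05:18 on Dec 8.

05:18 on Dec 8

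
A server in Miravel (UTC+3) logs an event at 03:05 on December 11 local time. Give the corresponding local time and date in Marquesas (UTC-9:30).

14:35 on December 10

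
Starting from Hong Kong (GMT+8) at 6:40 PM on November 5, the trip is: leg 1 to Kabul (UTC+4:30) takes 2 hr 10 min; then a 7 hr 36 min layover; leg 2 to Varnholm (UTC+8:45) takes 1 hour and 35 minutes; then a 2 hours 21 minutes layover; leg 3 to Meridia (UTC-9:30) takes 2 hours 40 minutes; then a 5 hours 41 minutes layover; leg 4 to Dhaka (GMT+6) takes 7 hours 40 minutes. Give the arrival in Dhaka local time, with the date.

Convert departure to UTC: 6:40 PM − 8:00 = 10:40 AM UTC on Nov 5.
Add 2 hours and 10 minutes leg 1 → 12:50 PM UTC.
Add 7 hours 36 minutes layover in Kabul → 8:26 PM UTC.
Add 1 hour and 35 minutes leg 2 → 10:01 PM UTC.
Add 2 hours 21 minutes layover in Varnholm → 12:22 AM UTC (Nov 6).
Add 2 hours and 40 minutes leg 3 → 3:02 AM UTC.
Add 5 hours and 41 minutes layover in Meridia → 8:43 AM UTC.
Add 7 hours and 40 minutes leg 4 → 4:23 PM UTC.
Dhaka is UTC+6:00, so local arrival = 4:23 PM + 6:00 = 10:23 PM on Nov 6.

10:23 PM on November 6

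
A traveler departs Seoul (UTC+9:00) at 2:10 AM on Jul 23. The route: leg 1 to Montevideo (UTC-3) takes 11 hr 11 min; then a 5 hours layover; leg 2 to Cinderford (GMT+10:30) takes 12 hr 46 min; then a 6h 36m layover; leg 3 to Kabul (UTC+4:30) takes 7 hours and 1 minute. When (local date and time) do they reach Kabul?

4:14 PM on July 24

Convert departure to UTC: 2:10 AM − 9:00 = 5:10 PM UTC on Jul 22.
Add 11 hours 11 minutes leg 1 → 4:21 AM UTC (Jul 23).
Add 5 hours layover in Montevideo → 9:21 AM UTC.
Add 12 hours and 46 minutes leg 2 → 10:07 PM UTC.
Add 6 hours and 36 minutes layover in Cinderford → 4:43 AM UTC (Jul 24).
Add 7 hours 1 minute leg 3 → 11:44 AM UTC.
Kabul is UTC+4:30, so local arrival = 11:44 AM + 4:30 = 4:14 PM on Jul 24.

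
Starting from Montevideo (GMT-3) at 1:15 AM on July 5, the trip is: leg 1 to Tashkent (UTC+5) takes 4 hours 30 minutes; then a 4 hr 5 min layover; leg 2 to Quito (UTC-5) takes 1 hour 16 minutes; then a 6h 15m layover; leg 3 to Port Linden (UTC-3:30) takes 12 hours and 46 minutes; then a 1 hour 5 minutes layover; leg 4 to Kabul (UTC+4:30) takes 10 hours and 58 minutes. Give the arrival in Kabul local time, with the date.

Convert departure to UTC: 1:15 AM + 3:00 = 4:15 AM UTC on Jul 5.
Add 4 hours 30 minutes leg 1 → 8:45 AM UTC.
Add 4 hours 5 minutes layover in Tashkent → 12:50 PM UTC.
Add 1 hour 16 minutes leg 2 → 2:06 PM UTC.
Add 6 hours 15 minutes layover in Quito → 8:21 PM UTC.
Add 12 hours and 46 minutes leg 3 → 9:07 AM UTC (Jul 6).
Add 1 hour 5 minutes layover in Port Linden → 10:12 AM UTC.
Add 10 hours 58 minutes leg 4 → 9:10 PM UTC.
Kabul is UTC+4:30, so local arrival = 9:10 PM + 4:30 = 1:40 AM on Jul 7.

1:40 AM on Jul 7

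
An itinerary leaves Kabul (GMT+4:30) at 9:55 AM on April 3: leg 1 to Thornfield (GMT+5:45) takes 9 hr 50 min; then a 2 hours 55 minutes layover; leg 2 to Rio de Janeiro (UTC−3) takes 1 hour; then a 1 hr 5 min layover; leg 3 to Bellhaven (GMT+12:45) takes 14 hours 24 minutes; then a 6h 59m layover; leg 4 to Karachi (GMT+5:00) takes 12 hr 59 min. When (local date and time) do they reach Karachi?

11:37 AM on April 5

Convert departure to UTC: 9:55 AM − 4:30 = 5:25 AM UTC on Apr 3.
Add 9 hours and 50 minutes leg 1 → 3:15 PM UTC.
Add 2 hours and 55 minutes layover in Thornfield → 6:10 PM UTC.
Add 1 hour leg 2 → 7:10 PM UTC.
Add 1 hour and 5 minutes layover in Rio de Janeiro → 8:15 PM UTC.
Add 14 hours 24 minutes leg 3 → 10:39 AM UTC (Apr 4).
Add 6 hours and 59 minutes layover in Bellhaven → 5:38 PM UTC.
Add 12 hours and 59 minutes leg 4 → 6:37 AM UTC (Apr 5).
Karachi is UTC+5:00, so local arrival = 6:37 AM + 5:00 = 11:37 AM on Apr 5.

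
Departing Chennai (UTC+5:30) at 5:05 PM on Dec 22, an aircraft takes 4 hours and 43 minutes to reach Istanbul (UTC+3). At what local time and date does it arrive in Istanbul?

Convert departure to UTC: 5:05 PM − 5:30 = 11:35 AM UTC on Dec 22.
Add 4 hours and 43 minutes travel time → 4:18 PM UTC.
Istanbul is UTC+3:00, so local arrival = 4:18 PM + 3:00 = 7:18 PM on Dec 22.

7:18 PM on Dec 22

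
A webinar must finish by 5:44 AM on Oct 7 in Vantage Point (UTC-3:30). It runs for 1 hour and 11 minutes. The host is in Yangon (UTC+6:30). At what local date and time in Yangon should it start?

2:33 PM on October 7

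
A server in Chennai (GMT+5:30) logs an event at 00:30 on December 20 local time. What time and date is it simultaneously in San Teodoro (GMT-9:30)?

09:30 on December 19

In UTC: 00:30 − 5:30 = 19:00 on Dec 19.
San Teodoro is UTC−9:30: 19:00 − 9:30 = 09:30 on Dec 19.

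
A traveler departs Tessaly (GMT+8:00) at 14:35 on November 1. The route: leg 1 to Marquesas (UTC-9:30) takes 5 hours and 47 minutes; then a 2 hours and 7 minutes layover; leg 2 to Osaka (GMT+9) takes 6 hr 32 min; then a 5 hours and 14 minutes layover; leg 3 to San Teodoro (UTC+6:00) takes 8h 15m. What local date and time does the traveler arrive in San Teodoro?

Convert departure to UTC: 14:35 − 8:00 = 06:35 UTC on Nov 1.
Add 5 hours and 47 minutes leg 1 → 12:22 UTC.
Add 2 hours 7 minutes layover in Marquesas → 14:29 UTC.
Add 6 hours 32 minutes leg 2 → 21:01 UTC.
Add 5 hours 14 minutes layover in Osaka → 02:15 UTC (Nov 2).
Add 8 hours and 15 minutes leg 3 → 10:30 UTC.
San Teodoro is UTC+6:00, so local arrival = 10:30 + 6:00 = 16:30 on Nov 2.

16:30 on Nov 2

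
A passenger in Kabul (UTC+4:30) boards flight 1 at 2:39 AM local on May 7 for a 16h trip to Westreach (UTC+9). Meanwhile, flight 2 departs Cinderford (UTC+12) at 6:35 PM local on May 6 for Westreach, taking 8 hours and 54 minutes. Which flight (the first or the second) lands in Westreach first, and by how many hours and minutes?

Flight 1 in UTC: 2:39 AM − 4:30 = 10:09 PM on May 6.
+16 hours → arrive 2:09 PM UTC on May 7.
Flight 2 in UTC: 6:35 PM − 12:00 = 6:35 AM on May 6.
+8 hours and 54 minutes → arrive 3:29 PM UTC on May 6.
Flight 2 lands earlier by 22 hours 40 minutes.

the second, by 22 hours 40 minutes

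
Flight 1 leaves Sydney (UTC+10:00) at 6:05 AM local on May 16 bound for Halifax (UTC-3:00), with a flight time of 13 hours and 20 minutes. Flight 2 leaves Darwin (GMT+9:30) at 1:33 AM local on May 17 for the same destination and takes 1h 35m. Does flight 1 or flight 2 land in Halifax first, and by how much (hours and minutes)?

Flight 1 in UTC: 6:05 AM − 10:00 = 8:05 PM on May 15.
+13 hours and 20 minutes → arrive 9:25 AM UTC on May 16.
Flight 2 in UTC: 1:33 AM − 9:30 = 4:03 PM on May 16.
+1 hour and 35 minutes → arrive 5:38 PM UTC on May 16.
Flight 1 lands earlier by 8 hours 13 minutes.

the first, by 8 hours 13 minutes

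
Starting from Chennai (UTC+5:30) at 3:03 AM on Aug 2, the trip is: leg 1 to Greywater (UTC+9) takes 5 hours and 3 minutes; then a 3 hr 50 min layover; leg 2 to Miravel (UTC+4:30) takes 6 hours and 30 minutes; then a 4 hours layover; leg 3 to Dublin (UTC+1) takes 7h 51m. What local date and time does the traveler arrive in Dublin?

Convert departure to UTC: 3:03 AM − 5:30 = 9:33 PM UTC on Aug 1.
Add 5 hours and 3 minutes leg 1 → 2:36 AM UTC (Aug 2).
Add 3 hours and 50 minutes layover in Greywater → 6:26 AM UTC.
Add 6 hours and 30 minutes leg 2 → 12:56 PM UTC.
Add 4 hours layover in Miravel → 4:56 PM UTC.
Add 7 hours 51 minutes leg 3 → 12:47 AM UTC (Aug 3).
Dublin is UTC+1:00, so local arrival = 12:47 AM + 1:00 = 1:47 AM on Aug 3.

1:47 AM on August 3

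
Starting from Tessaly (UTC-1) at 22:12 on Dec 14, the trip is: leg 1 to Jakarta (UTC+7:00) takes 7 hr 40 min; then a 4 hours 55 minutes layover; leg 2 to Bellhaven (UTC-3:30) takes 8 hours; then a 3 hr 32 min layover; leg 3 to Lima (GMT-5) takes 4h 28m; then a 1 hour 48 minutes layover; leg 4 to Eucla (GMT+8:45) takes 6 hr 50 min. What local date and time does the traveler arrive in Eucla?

Convert departure to UTC: 22:12 + 1:00 = 23:12 UTC on Dec 14.
Add 7 hours 40 minutes leg 1 → 06:52 UTC (Dec 15).
Add 4 hours and 55 minutes layover in Jakarta → 11:47 UTC.
Add 8 hours leg 2 → 19:47 UTC.
Add 3 hours and 32 minutes layover in Bellhaven → 23:19 UTC.
Add 4 hours 28 minutes leg 3 → 03:47 UTC (Dec 16).
Add 1 hour 48 minutes layover in Lima → 05:35 UTC.
Add 6 hours and 50 minutes leg 4 → 12:25 UTC.
Eucla is UTC+8:45, so local arrival = 12:25 + 8:45 = 21:10 on Dec 16.

21:10 on Dec 16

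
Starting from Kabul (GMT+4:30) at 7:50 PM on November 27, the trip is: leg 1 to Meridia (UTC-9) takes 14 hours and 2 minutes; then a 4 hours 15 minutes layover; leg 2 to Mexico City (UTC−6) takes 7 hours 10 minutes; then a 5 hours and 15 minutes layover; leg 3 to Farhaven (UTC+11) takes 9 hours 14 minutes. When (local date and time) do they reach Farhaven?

Convert departure to UTC: 7:50 PM − 4:30 = 3:20 PM UTC on Nov 27.
Add 14 hours and 2 minutes leg 1 → 5:22 AM UTC (Nov 28).
Add 4 hours 15 minutes layover in Meridia → 9:37 AM UTC.
Add 7 hours and 10 minutes leg 2 → 4:47 PM UTC.
Add 5 hours 15 minutes layover in Mexico City → 10:02 PM UTC.
Add 9 hours 14 minutes leg 3 → 7:16 AM UTC (Nov 29).
Farhaven is UTC+11:00, so local arrival = 7:16 AM + 11:00 = 6:16 PM on Nov 29.

6:16 PM on Nov 29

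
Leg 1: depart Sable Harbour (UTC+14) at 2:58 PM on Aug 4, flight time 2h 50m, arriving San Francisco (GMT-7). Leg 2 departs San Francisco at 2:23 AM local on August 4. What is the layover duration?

Convert departure to UTC: 2:58 PM − 14:00 = 12:58 AM UTC on Aug 4.
Add 2 hours and 50 minutes flight time → 3:48 AM UTC.
San Francisco is UTC−7:00, so local arrival = 3:48 AM − 7:00 = 8:48 PM on Aug 3.
Layover = 2:23 AM − 8:48 PM (+1 day) = 5 hours 35 minutes.

5 hours 35 minutes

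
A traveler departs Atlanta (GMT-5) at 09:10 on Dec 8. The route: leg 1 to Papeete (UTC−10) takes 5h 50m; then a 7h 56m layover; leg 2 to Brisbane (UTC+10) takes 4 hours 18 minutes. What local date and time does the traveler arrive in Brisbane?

Convert departure to UTC: 09:10 + 5:00 = 14:10 UTC on Dec 8.
Add 5 hours 50 minutes leg 1 → 20:00 UTC.
Add 7 hours and 56 minutes layover in Papeete → 03:56 UTC (Dec 9).
Add 4 hours 18 minutes leg 2 → 08:14 UTC.
Brisbane is UTC+10:00, so local arrival = 08:14 + 10:00 = 18:14 on Dec 9.

18:14 on December 9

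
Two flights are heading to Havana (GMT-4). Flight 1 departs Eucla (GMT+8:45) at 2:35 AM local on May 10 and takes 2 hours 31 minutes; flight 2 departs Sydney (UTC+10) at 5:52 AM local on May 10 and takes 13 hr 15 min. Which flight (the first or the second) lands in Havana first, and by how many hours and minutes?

the first, by 12 hours 46 minutes

Flight 1 in UTC: 2:35 AM − 8:45 = 5:50 PM on May 9.
+2 hours and 31 minutes → arrive 8:21 PM UTC on May 9.
Flight 2 in UTC: 5:52 AM − 10:00 = 7:52 PM on May 9.
+13 hours and 15 minutes → arrive 9:07 AM UTC on May 10.
Flight 1 lands earlier by 12 hours 46 minutes.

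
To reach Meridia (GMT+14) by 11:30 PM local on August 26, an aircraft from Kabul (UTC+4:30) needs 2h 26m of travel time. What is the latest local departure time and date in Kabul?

11:34 AM on August 26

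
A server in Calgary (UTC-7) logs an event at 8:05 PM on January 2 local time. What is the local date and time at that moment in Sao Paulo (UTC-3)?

In UTC: 8:05 PM + 7:00 = 3:05 AM on Jan 3.
Sao Paulo is UTC−3:00: 3:05 AM − 3:00 = 12:05 AM on Jan 3.

12:05 AM on Jan 3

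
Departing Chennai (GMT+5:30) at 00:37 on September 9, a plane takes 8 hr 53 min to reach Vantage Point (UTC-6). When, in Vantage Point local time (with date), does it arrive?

22:00 on September 8

Convert departure to UTC: 00:37 − 5:30 = 19:07 UTC on Sep 8.
Add 8 hours 53 minutes travel time → 04:00 UTC (Sep 9).
Vantage Point is UTC−6:00, so local arrival = 04:00 − 6:00 = 22:00 on Sep 8.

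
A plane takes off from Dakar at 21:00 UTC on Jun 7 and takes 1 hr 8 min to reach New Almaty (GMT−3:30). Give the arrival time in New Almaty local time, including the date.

Departure is given in UTC: 21:00 on Jun 7.
Add 1 hour 8 minutes → 22:08 UTC.
New Almaty is UTC−3:30: 22:08 − 3:30 = 18:38 on Jun 7.

18:38 on Jun 7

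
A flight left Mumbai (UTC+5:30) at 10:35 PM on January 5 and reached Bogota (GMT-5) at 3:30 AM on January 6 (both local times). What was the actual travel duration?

15 hours 25 minutes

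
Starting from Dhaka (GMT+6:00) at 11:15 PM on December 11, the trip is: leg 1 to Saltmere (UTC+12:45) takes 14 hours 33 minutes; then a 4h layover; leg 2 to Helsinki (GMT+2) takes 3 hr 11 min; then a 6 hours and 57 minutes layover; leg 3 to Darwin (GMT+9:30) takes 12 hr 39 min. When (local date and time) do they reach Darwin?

8:05 PM on December 13

Convert departure to UTC: 11:15 PM − 6:00 = 5:15 PM UTC on Dec 11.
Add 14 hours 33 minutes leg 1 → 7:48 AM UTC (Dec 12).
Add 4 hours layover in Saltmere → 11:48 AM UTC.
Add 3 hours and 11 minutes leg 2 → 2:59 PM UTC.
Add 6 hours 57 minutes layover in Helsinki → 9:56 PM UTC.
Add 12 hours and 39 minutes leg 3 → 10:35 AM UTC (Dec 13).
Darwin is UTC+9:30, so local arrival = 10:35 AM + 9:30 = 8:05 PM on Dec 13.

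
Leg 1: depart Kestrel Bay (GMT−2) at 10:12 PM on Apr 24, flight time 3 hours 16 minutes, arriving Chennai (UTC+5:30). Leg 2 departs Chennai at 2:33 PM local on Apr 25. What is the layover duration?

Convert departure to UTC: 10:12 PM + 2:00 = 12:12 AM UTC on Apr 25.
Add 3 hours and 16 minutes flight time → 3:28 AM UTC.
Chennai is UTC+5:30, so local arrival = 3:28 AM + 5:30 = 8:58 AM on Apr 25.
Layover = 2:33 PM − 8:58 AM = 5 hours 35 minutes.

5 hours 35 minutes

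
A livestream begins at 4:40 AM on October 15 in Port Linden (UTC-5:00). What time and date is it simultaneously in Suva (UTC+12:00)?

9:40 PM on October 15

In UTC: 4:40 AM + 5:00 = 9:40 AM on Oct 15.
Suva is UTC+12:00: 9:40 AM + 12:00 = 9:40 PM on Oct 15.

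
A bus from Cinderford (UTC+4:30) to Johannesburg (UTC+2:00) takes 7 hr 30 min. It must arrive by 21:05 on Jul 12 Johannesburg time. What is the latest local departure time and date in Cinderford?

Target arrival in UTC: 21:05 − 2:00 = 19:05 on Jul 12.
Subtract 7 hours 30 minutes → departure 11:35 UTC on Jul 12.
Cinderford is UTC+4:30: 11:35 + 4:30 = 16:05 on Jul 12.

16:05 on July 12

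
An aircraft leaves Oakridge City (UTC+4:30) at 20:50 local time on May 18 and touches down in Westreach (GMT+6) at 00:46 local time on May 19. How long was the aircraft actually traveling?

2 hours 26 minutes

Departure in UTC: 20:50 − 4:30 = 16:20 on May 18.
Arrival in UTC: 00:46 − 6:00 = 18:46 on May 18.
Elapsed = 18:46 − 16:20 = 2 hours 26 minutes.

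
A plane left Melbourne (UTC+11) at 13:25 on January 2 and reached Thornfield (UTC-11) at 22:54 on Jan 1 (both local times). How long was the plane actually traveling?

7 hours 29 minutes

Thornfield is 22:00 behind Melbourne.
Clock-face elapsed time (ignoring zones) is −14 hours 31 minutes.
Actual elapsed = −14 hours 31 minutes + 22:00 = 7 hours 29 minutes.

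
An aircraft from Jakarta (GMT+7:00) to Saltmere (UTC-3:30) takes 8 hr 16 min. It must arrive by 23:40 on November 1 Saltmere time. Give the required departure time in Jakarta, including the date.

01:54 on November 2

Target arrival in UTC: 23:40 + 3:30 = 03:10 on Nov 2.
Subtract 8 hours and 16 minutes → departure 18:54 UTC on Nov 1.
Jakarta is UTC+7:00: 18:54 + 7:00 = 01:54 on Nov 2.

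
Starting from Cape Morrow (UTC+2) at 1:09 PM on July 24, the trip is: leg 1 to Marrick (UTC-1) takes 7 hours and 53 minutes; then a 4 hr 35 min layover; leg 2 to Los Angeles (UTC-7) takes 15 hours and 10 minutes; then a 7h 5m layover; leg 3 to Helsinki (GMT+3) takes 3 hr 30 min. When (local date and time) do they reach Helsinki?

4:22 AM on July 26

Convert departure to UTC: 1:09 PM − 2:00 = 11:09 AM UTC on Jul 24.
Add 7 hours and 53 minutes leg 1 → 7:02 PM UTC.
Add 4 hours and 35 minutes layover in Marrick → 11:37 PM UTC.
Add 15 hours and 10 minutes leg 2 → 2:47 PM UTC (Jul 25).
Add 7 hours 5 minutes layover in Los Angeles → 9:52 PM UTC.
Add 3 hours and 30 minutes leg 3 → 1:22 AM UTC (Jul 26).
Helsinki is UTC+3:00, so local arrival = 1:22 AM + 3:00 = 4:22 AM on Jul 26.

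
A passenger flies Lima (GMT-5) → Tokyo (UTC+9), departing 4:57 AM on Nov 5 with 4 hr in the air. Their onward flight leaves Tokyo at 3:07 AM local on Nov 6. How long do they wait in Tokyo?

4 hours 10 minutes

Convert departure to UTC: 4:57 AM + 5:00 = 9:57 AM UTC on Nov 5.
Add 4 hours flight time → 1:57 PM UTC.
Tokyo is UTC+9:00, so local arrival = 1:57 PM + 9:00 = 10:57 PM on Nov 5.
Layover = 3:07 AM − 10:57 PM (+1 day) = 4 hours 10 minutes.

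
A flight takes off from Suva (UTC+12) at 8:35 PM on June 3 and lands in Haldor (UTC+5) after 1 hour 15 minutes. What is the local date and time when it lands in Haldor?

Convert departure to UTC: 8:35 PM − 12:00 = 8:35 AM UTC on Jun 3.
Add 1 hour 15 minutes travel time → 9:50 AM UTC.
Haldor is UTC+5:00, so local arrival = 9:50 AM + 5:00 = 2:50 PM on Jun 3.

2:50 PM on June 3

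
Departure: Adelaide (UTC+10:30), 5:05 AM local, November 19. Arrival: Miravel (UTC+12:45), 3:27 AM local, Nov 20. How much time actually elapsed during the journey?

Departure in UTC: 5:05 AM − 10:30 = 6:35 PM on Nov 18.
Arrival in UTC: 3:27 AM − 12:45 = 2:42 PM on Nov 19.
Elapsed = 2:42 PM − 6:35 PM (+1 day) = 20 hours 7 minutes.

20 hours 7 minutes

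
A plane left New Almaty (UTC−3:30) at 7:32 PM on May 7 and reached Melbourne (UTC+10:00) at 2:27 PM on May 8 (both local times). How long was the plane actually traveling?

Departure in UTC: 7:32 PM + 3:30 = 11:02 PM on May 7.
Arrival in UTC: 2:27 PM − 10:00 = 4:27 AM on May 8.
Elapsed = 4:27 AM − 11:02 PM (+1 day) = 5 hours 25 minutes.

5 hours 25 minutes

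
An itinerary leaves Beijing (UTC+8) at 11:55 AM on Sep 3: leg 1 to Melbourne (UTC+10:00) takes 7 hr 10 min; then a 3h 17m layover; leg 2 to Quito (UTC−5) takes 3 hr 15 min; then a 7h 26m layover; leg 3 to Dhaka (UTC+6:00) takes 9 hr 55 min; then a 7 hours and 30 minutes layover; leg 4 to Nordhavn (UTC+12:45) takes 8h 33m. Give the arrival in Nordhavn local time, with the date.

3:46 PM on September 5

Convert departure to UTC: 11:55 AM − 8:00 = 3:55 AM UTC on Sep 3.
Add 7 hours 10 minutes leg 1 → 11:05 AM UTC.
Add 3 hours 17 minutes layover in Melbourne → 2:22 PM UTC.
Add 3 hours and 15 minutes leg 2 → 5:37 PM UTC.
Add 7 hours 26 minutes layover in Quito → 1:03 AM UTC (Sep 4).
Add 9 hours 55 minutes leg 3 → 10:58 AM UTC.
Add 7 hours and 30 minutes layover in Dhaka → 6:28 PM UTC.
Add 8 hours and 33 minutes leg 4 → 3:01 AM UTC (Sep 5).
Nordhavn is UTC+12:45, so local arrival = 3:01 AM + 12:45 = 3:46 PM on Sep 5.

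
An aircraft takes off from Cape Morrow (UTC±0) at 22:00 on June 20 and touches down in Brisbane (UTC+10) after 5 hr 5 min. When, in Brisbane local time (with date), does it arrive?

13:05 on Jun 21

Cape Morrow is at UTC+0, so departure is already 22:00 UTC on Jun 20.
Add 5 hours and 5 minutes travel time → 03:05 UTC (Jun 21).
Brisbane is UTC+10:00, so local arrival = 03:05 + 10:00 = 13:05 on Jun 21.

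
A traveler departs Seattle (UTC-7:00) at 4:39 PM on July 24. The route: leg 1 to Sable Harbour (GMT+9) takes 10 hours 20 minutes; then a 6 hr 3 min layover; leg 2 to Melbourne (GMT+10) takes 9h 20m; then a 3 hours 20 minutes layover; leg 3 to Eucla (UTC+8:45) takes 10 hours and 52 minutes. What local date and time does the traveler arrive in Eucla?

Convert departure to UTC: 4:39 PM + 7:00 = 11:39 PM UTC on Jul 24.
Add 10 hours and 20 minutes leg 1 → 9:59 AM UTC (Jul 25).
Add 6 hours and 3 minutes layover in Sable Harbour → 4:02 PM UTC.
Add 9 hours 20 minutes leg 2 → 1:22 AM UTC (Jul 26).
Add 3 hours and 20 minutes layover in Melbourne → 4:42 AM UTC.
Add 10 hours and 52 minutes leg 3 → 3:34 PM UTC.
Eucla is UTC+8:45, so local arrival = 3:34 PM + 8:45 = 12:19 AM on Jul 27.

12:19 AM on Jul 27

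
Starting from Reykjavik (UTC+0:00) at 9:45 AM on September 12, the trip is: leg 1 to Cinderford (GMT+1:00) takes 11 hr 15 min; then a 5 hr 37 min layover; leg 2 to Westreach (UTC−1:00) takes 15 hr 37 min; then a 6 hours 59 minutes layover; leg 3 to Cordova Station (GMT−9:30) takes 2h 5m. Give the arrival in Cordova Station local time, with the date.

Reykjavik is at UTC+0, so departure is already 9:45 AM UTC on Sep 12.
Add 11 hours and 15 minutes leg 1 → 9:00 PM UTC.
Add 5 hours and 37 minutes layover in Cinderford → 2:37 AM UTC (Sep 13).
Add 15 hours 37 minutes leg 2 → 6:14 PM UTC.
Add 6 hours 59 minutes layover in Westreach → 1:13 AM UTC (Sep 14).
Add 2 hours 5 minutes leg 3 → 3:18 AM UTC.
Cordova Station is UTC−9:30, so local arrival = 3:18 AM − 9:30 = 5:48 PM on Sep 13.

5:48 PM on Sep 13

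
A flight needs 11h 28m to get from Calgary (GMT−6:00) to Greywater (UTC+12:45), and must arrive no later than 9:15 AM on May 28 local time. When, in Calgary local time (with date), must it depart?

Target arrival in UTC: 9:15 AM − 12:45 = 8:30 PM on May 27.
Subtract 11 hours and 28 minutes → departure 9:02 AM UTC on May 27.
Calgary is UTC−6:00: 9:02 AM − 6:00 = 3:02 AM on May 27.

3:02 AM on May 27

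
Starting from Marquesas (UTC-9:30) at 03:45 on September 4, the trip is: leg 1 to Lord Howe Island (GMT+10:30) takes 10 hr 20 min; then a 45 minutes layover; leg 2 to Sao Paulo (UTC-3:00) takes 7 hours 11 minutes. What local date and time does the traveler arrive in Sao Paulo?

Convert departure to UTC: 03:45 + 9:30 = 13:15 UTC on Sep 4.
Add 10 hours 20 minutes leg 1 → 23:35 UTC.
Add 45 minutes layover in Lord Howe Island → 00:20 UTC (Sep 5).
Add 7 hours and 11 minutes leg 2 → 07:31 UTC.
Sao Paulo is UTC−3:00, so local arrival = 07:31 − 3:00 = 04:31 on Sep 5.

04:31 on Sep 5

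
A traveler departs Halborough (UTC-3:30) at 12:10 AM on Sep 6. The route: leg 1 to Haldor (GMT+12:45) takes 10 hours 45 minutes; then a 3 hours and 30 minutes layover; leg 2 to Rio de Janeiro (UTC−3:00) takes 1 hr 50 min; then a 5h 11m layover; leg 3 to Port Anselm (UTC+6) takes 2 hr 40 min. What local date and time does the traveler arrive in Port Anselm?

9:36 AM on September 7

Convert departure to UTC: 12:10 AM + 3:30 = 3:40 AM UTC on Sep 6.
Add 10 hours 45 minutes leg 1 → 2:25 PM UTC.
Add 3 hours and 30 minutes layover in Haldor → 5:55 PM UTC.
Add 1 hour 50 minutes leg 2 → 7:45 PM UTC.
Add 5 hours and 11 minutes layover in Rio de Janeiro → 12:56 AM UTC (Sep 7).
Add 2 hours 40 minutes leg 3 → 3:36 AM UTC.
Port Anselm is UTC+6:00, so local arrival = 3:36 AM + 6:00 = 9:36 AM on Sep 7.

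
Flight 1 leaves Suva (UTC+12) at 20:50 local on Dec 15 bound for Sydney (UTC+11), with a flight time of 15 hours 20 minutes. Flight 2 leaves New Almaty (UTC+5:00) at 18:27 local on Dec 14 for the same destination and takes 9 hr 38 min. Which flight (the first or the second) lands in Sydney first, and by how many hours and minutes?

Flight 1 in UTC: 20:50 − 12:00 = 08:50 on Dec 15.
+15 hours 20 minutes → arrive 00:10 UTC on Dec 16.
Flight 2 in UTC: 18:27 − 5:00 = 13:27 on Dec 14.
+9 hours and 38 minutes → arrive 23:05 UTC on Dec 14.
Flight 2 lands earlier by 25 hours 5 minutes.

the second, by 25 hours 5 minutes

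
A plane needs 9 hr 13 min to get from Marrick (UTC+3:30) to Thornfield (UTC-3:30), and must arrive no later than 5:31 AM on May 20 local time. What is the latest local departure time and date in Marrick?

3:18 AM on May 20

Target arrival in UTC: 5:31 AM + 3:30 = 9:01 AM on May 20.
Subtract 9 hours 13 minutes → departure 11:48 PM UTC on May 19.
Marrick is UTC+3:30: 11:48 PM + 3:30 = 3:18 AM on May 20.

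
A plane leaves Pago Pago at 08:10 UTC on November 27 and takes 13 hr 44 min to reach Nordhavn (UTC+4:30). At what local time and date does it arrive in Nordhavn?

02:24 on November 28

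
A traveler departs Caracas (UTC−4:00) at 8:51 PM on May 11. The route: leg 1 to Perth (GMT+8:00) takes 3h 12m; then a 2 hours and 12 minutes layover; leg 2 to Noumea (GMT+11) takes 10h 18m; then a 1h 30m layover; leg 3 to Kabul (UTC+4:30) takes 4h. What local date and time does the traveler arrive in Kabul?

2:33 AM on May 13

Convert departure to UTC: 8:51 PM + 4:00 = 12:51 AM UTC on May 12.
Add 3 hours 12 minutes leg 1 → 4:03 AM UTC.
Add 2 hours and 12 minutes layover in Perth → 6:15 AM UTC.
Add 10 hours 18 minutes leg 2 → 4:33 PM UTC.
Add 1 hour and 30 minutes layover in Noumea → 6:03 PM UTC.
Add 4 hours leg 3 → 10:03 PM UTC.
Kabul is UTC+4:30, so local arrival = 10:03 PM + 4:30 = 2:33 AM on May 13.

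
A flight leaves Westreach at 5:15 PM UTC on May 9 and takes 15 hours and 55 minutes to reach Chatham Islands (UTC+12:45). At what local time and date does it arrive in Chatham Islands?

Departure is given in UTC: 5:15 PM on May 9.
Add 15 hours 55 minutes → 9:10 AM UTC (May 10).
Chatham Islands is UTC+12:45: 9:10 AM + 12:45 = 9:55 PM on May 10.

9:55 PM on May 10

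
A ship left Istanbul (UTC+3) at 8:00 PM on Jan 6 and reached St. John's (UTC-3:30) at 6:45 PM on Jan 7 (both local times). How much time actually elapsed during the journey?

29 hours 15 minutes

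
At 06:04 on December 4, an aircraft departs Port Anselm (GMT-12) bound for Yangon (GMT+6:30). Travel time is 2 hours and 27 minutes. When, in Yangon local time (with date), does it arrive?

Convert departure to UTC: 06:04 + 12:00 = 18:04 UTC on Dec 4.
Add 2 hours 27 minutes travel time → 20:31 UTC.
Yangon is UTC+6:30, so local arrival = 20:31 + 6:30 = 03:01 on Dec 5.

03:01 on Dec 5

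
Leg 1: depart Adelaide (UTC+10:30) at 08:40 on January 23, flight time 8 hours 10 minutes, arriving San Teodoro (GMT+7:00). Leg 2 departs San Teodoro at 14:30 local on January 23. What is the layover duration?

1 hour 10 minutes

Convert departure to UTC: 08:40 − 10:30 = 22:10 UTC on Jan 22.
Add 8 hours and 10 minutes flight time → 06:20 UTC (Jan 23).
San Teodoro is UTC+7:00, so local arrival = 06:20 + 7:00 = 13:20 on Jan 23.
Layover = 14:30 − 13:20 = 1 hour 10 minutes.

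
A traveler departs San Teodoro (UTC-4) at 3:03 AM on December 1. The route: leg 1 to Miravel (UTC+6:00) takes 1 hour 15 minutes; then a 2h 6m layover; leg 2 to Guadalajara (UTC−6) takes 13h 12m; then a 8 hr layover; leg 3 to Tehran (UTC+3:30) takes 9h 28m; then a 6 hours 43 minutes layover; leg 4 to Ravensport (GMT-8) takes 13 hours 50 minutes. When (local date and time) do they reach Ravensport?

Convert departure to UTC: 3:03 AM + 4:00 = 7:03 AM UTC on Dec 1.
Add 1 hour 15 minutes leg 1 → 8:18 AM UTC.
Add 2 hours and 6 minutes layover in Miravel → 10:24 AM UTC.
Add 13 hours and 12 minutes leg 2 → 11:36 PM UTC.
Add 8 hours layover in Guadalajara → 7:36 AM UTC (Dec 2).
Add 9 hours and 28 minutes leg 3 → 5:04 PM UTC.
Add 6 hours and 43 minutes layover in Tehran → 11:47 PM UTC.
Add 13 hours 50 minutes leg 4 → 1:37 PM UTC (Dec 3).
Ravensport is UTC−8:00, so local arrival = 1:37 PM − 8:00 = 5:37 AM on Dec 3.

5:37 AM on December 3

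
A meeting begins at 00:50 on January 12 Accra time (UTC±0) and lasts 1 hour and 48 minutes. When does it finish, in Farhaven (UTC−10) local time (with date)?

Farhaven is 10:00 behind Accra.
After 1 hour and 48 minutes it is 02:38 in Accra.
Shift by the zone difference: 02:38 − 10:00 = 16:38 on Jan 11 in Farhaven.

16:38 on January 11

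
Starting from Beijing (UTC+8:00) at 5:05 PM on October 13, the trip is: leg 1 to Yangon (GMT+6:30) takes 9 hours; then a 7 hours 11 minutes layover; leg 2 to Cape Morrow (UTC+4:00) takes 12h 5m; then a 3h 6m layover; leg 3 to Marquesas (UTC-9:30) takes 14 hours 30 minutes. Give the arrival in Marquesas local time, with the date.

9:27 PM on October 14

Convert departure to UTC: 5:05 PM − 8:00 = 9:05 AM UTC on Oct 13.
Add 9 hours leg 1 → 6:05 PM UTC.
Add 7 hours and 11 minutes layover in Yangon → 1:16 AM UTC (Oct 14).
Add 12 hours 5 minutes leg 2 → 1:21 PM UTC.
Add 3 hours 6 minutes layover in Cape Morrow → 4:27 PM UTC.
Add 14 hours and 30 minutes leg 3 → 6:57 AM UTC (Oct 15).
Marquesas is UTC−9:30, so local arrival = 6:57 AM − 9:30 = 9:27 PM on Oct 14.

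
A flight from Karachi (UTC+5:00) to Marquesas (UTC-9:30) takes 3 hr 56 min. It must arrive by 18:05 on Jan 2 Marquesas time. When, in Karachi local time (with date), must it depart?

04:39 on January 3

Target arrival in UTC: 18:05 + 9:30 = 03:35 on Jan 3.
Subtract 3 hours 56 minutes → departure 23:39 UTC on Jan 2.
Karachi is UTC+5:00: 23:39 + 5:00 = 04:39 on Jan 3.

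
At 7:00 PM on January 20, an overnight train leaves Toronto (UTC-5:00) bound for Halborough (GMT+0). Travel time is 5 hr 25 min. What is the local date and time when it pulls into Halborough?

Convert departure to UTC: 7:00 PM + 5:00 = 12:00 AM UTC on Jan 21.
Add 5 hours 25 minutes travel time → 5:25 AM UTC.
Halborough is UTC+0, so local arrival is the same: 5:25 AM on Jan 21.

5:25 AM on Jan 21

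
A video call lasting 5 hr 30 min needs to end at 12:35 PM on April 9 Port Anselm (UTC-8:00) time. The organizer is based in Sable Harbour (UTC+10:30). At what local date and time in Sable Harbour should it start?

1:35 AM on April 10

Target end time in UTC: 12:35 PM + 8:00 = 8:35 PM on Apr 9.
Subtract 5 hours and 30 minutes → start 3:05 PM UTC on Apr 9.
Sable Harbour is UTC+10:30: 3:05 PM + 10:30 = 1:35 AM on Apr 10.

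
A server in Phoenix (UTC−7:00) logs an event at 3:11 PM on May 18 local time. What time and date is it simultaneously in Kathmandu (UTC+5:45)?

3:56 AM on May 19

In UTC: 3:11 PM + 7:00 = 10:11 PM on May 18.
Kathmandu is UTC+5:45: 10:11 PM + 5:45 = 3:56 AM on May 19.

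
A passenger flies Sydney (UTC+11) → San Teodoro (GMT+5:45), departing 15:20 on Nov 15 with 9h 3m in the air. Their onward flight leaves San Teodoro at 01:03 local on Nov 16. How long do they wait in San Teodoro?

Convert departure to UTC: 15:20 − 11:00 = 04:20 UTC on Nov 15.
Add 9 hours 3 minutes flight time → 13:23 UTC.
San Teodoro is UTC+5:45, so local arrival = 13:23 + 5:45 = 19:08 on Nov 15.
Layover = 01:03 − 19:08 (+1 day) = 5 hours 55 minutes.

5 hours 55 minutes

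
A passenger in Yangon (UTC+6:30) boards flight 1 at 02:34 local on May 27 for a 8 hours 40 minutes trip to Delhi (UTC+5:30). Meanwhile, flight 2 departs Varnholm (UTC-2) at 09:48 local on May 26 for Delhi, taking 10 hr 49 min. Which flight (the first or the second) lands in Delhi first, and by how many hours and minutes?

the second, by 6 hours 7 minutes

Flight 1 in UTC: 02:34 − 6:30 = 20:04 on May 26.
+8 hours 40 minutes → arrive 04:44 UTC on May 27.
Flight 2 in UTC: 09:48 + 2:00 = 11:48 on May 26.
+10 hours 49 minutes → arrive 22:37 UTC on May 26.
Flight 2 lands earlier by 6 hours 7 minutes.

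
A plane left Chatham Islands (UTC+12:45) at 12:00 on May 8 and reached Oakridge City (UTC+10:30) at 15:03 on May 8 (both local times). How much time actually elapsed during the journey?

Departure in UTC: 12:00 − 12:45 = 23:15 on May 7.
Arrival in UTC: 15:03 − 10:30 = 04:33 on May 8.
Elapsed = 04:33 − 23:15 (+1 day) = 5 hours 18 minutes.

5 hours 18 minutes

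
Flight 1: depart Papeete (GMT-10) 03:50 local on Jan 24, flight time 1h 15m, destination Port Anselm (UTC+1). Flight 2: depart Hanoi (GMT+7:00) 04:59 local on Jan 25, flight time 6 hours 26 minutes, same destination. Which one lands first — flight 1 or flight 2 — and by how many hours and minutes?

the first, by 13 hours 20 minutes

Flight 1 in UTC: 03:50 + 10:00 = 13:50 on Jan 24.
+1 hour and 15 minutes → arrive 15:05 UTC on Jan 24.
Flight 2 in UTC: 04:59 − 7:00 = 21:59 on Jan 24.
+6 hours 26 minutes → arrive 04:25 UTC on Jan 25.
Flight 1 lands earlier by 13 hours 20 minutes.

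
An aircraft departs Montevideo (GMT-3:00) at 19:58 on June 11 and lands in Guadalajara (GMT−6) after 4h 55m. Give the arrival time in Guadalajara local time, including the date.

Guadalajara is 3:00 behind Montevideo.
After 4 hours and 55 minutes it is 00:53 (Jun 12) in Montevideo.
Shift by the zone difference: 00:53 − 3:00 = 21:53 on Jun 11 in Guadalajara.

21:53 on Jun 11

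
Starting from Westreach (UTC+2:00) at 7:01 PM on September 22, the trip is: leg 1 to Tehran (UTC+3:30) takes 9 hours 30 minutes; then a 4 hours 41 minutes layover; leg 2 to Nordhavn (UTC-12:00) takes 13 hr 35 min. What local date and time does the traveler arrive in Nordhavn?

8:47 AM on September 23

Convert departure to UTC: 7:01 PM − 2:00 = 5:01 PM UTC on Sep 22.
Add 9 hours 30 minutes leg 1 → 2:31 AM UTC (Sep 23).
Add 4 hours and 41 minutes layover in Tehran → 7:12 AM UTC.
Add 13 hours 35 minutes leg 2 → 8:47 PM UTC.
Nordhavn is UTC−12:00, so local arrival = 8:47 PM − 12:00 = 8:47 AM on Sep 23.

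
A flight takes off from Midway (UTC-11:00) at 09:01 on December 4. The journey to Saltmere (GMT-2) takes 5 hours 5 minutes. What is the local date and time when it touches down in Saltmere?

23:06 on Dec 4

Convert departure to UTC: 09:01 + 11:00 = 20:01 UTC on Dec 4.
Add 5 hours 5 minutes travel time → 01:06 UTC (Dec 5).
Saltmere is UTC−2:00, so local arrival = 01:06 − 2:00 = 23:06 on Dec 4.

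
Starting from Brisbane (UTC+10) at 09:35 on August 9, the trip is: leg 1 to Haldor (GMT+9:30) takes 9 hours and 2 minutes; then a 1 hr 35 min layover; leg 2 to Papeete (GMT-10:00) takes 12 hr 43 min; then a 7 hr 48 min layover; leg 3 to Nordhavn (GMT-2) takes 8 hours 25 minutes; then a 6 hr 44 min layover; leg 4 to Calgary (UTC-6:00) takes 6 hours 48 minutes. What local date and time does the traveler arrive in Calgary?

22:40 on August 10

Convert departure to UTC: 09:35 − 10:00 = 23:35 UTC on Aug 8.
Add 9 hours 2 minutes leg 1 → 08:37 UTC (Aug 9).
Add 1 hour and 35 minutes layover in Haldor → 10:12 UTC.
Add 12 hours and 43 minutes leg 2 → 22:55 UTC.
Add 7 hours 48 minutes layover in Papeete → 06:43 UTC (Aug 10).
Add 8 hours and 25 minutes leg 3 → 15:08 UTC.
Add 6 hours and 44 minutes layover in Nordhavn → 21:52 UTC.
Add 6 hours 48 minutes leg 4 → 04:40 UTC (Aug 11).
Calgary is UTC−6:00, so local arrival = 04:40 − 6:00 = 22:40 on Aug 10.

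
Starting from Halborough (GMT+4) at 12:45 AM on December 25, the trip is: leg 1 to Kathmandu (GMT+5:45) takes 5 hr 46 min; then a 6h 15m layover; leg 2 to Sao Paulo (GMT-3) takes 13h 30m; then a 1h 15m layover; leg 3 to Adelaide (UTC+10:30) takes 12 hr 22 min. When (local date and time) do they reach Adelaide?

10:23 PM on Dec 26

Convert departure to UTC: 12:45 AM − 4:00 = 8:45 PM UTC on Dec 24.
Add 5 hours 46 minutes leg 1 → 2:31 AM UTC (Dec 25).
Add 6 hours and 15 minutes layover in Kathmandu → 8:46 AM UTC.
Add 13 hours 30 minutes leg 2 → 10:16 PM UTC.
Add 1 hour 15 minutes layover in Sao Paulo → 11:31 PM UTC.
Add 12 hours and 22 minutes leg 3 → 11:53 AM UTC (Dec 26).
Adelaide is UTC+10:30, so local arrival = 11:53 AM + 10:30 = 10:23 PM on Dec 26.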